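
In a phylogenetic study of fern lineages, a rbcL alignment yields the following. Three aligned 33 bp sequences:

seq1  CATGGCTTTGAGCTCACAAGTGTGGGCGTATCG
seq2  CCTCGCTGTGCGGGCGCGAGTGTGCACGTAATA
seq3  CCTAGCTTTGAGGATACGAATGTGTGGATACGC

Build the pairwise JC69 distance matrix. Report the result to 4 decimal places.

seq1–seq2: 13/33 sites differ → p ≈ 0.393939, d = −0.75 ln(1 − 0.525252) = 0.558728 ≈ 0.5587.
seq1–seq3: 13/33 sites differ → p ≈ 0.393939, d = −0.75 ln(1 − 0.525252) = 0.558728 ≈ 0.5587.
seq2–seq3: 14/33 sites differ → p ≈ 0.424242, d = −0.75 ln(1 − 0.565656) = 0.625439 ≈ 0.6254.

d(seq1,seq2) = 0.5587, d(seq1,seq3) = 0.5587, d(seq2,seq3) = 0.6254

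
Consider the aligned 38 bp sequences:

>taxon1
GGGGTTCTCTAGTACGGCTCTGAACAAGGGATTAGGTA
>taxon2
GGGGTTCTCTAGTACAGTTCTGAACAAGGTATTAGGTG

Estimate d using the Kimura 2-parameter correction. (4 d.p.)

0.1153

Of 38 sites, 3 differences are transitions and 1 are transversions, so P = 3/38 ≈ 0.078947 and Q = 1/38 ≈ 0.026316.
Under the Kimura two-parameter model, d = −½ ln(1 − 2P − Q) − ¼ ln(1 − 2Q).
1 − 2P − Q = 0.81579, giving −½ ln(0.81579) = 0.101799.
1 − 2Q = 0.947368, giving −¼ ln(0.947368) = 0.013517.
d = 0.101799 + 0.013517 = 0.115316.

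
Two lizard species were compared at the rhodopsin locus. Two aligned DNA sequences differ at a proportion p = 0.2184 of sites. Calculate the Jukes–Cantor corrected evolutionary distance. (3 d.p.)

d = −(3/4) ln(1 − 4p/3) = −0.75 ln(1 − 0.2912) = −0.75 ln(0.7088)
  = −0.75 × (-0.344182) = 0.258137 substitutions/site.

0.258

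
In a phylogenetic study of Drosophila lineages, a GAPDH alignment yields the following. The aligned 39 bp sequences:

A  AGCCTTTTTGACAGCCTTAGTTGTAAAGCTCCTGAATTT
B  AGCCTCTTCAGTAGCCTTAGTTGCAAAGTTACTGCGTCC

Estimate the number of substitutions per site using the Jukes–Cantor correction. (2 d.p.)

0.40

The sequences differ at 12 of 39 sites, so p = 12/39 ≈ 0.307692.
d = −(3/4) ln(1 − 4p/3) = −0.75 ln(1 − 0.410256) = −0.75 ln(0.589744)
  = −0.75 × (-0.528067) = 0.396050 substitutions/site.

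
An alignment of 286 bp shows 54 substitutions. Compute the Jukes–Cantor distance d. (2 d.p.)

p = 54/286 ≈ 0.188811.
d = −(3/4) ln(1 − 4p/3) = −0.75 ln(1 − 0.251748) = −0.75 ln(0.748252)
  = −0.75 × (-0.290015) = 0.217511 substitutions/site.

0.22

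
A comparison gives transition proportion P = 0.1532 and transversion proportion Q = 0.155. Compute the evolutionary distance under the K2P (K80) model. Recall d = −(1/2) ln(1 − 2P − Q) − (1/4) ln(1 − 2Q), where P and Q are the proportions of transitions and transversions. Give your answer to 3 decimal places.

0.402

Under the Kimura two-parameter model, d = −½ ln(1 − 2P − Q) − ¼ ln(1 − 2Q).
1 − 2P − Q = 0.5386, giving −½ ln(0.5386) = 0.309391.
1 − 2Q = 0.69, giving −¼ ln(0.69) = 0.092766.
d = 0.309391 + 0.092766 = 0.402157.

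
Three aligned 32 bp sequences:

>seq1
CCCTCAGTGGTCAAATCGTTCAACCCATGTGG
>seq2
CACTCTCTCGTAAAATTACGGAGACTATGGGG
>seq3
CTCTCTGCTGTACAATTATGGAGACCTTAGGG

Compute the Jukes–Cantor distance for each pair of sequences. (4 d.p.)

seq1–seq2: 14/32 sites differ → p = 0.4375, d = −0.75 ln(1 − 0.583333) = 0.656601 ≈ 0.6566.
seq1–seq3: 15/32 sites differ → p = 0.46875, d = −0.75 ln(1 − 0.625) = 0.735622 ≈ 0.7356.
seq2–seq3: 9/32 sites differ → p = 0.28125, d = −0.75 ln(1 − 0.375) = 0.352503 ≈ 0.3525.

d(seq1,seq2) = 0.6566, d(seq1,seq3) = 0.7356, d(seq2,seq3) = 0.3525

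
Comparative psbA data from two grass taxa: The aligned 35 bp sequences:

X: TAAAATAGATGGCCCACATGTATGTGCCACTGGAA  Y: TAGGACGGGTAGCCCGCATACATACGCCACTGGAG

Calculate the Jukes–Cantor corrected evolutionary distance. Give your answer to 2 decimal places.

0.46

The sequences differ at 12 of 35 sites, so p = 12/35 ≈ 0.342857.
d = −(3/4) ln(1 − 4p/3) = −0.75 ln(1 − 0.457143) = −0.75 ln(0.542857)
  = −0.75 × (-0.610909) = 0.458182 substitutions/site.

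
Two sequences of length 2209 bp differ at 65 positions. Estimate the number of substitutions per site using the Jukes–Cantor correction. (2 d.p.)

0.03

p = 65/2209 ≈ 0.029425.
d = −(3/4) ln(1 − 4p/3) = −0.75 ln(1 − 0.039233) = −0.75 ln(0.960767)
  = −0.75 × (-0.040023) = 0.030017 substitutions/site.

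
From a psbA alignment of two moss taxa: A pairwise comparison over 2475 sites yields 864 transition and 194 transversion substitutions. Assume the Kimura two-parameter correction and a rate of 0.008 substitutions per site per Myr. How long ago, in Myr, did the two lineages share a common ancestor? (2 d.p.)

49.50

P = 864/2475 ≈ 0.349091 and Q = 194/2475 ≈ 0.078384.
Under the Kimura two-parameter model, d = −½ ln(1 − 2P − Q) − ¼ ln(1 − 2Q).
1 − 2P − Q = 0.223434, giving −½ ln(0.223434) = 0.749320.
1 − 2Q = 0.843232, giving −¼ ln(0.843232) = 0.042628.
d = 0.749320 + 0.042628 = 0.791948.
Under a molecular clock d = 2μt, so t = d/(2μ) = 0.791948 / (2 × 0.008) = 49.50 Myr.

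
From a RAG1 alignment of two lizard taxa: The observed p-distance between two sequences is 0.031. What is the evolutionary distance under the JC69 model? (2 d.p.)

0.03

d = −(3/4) ln(1 − 4p/3) = −0.75 ln(1 − 0.041333) = −0.75 ln(0.958667)
  = −0.75 × (-0.042212) = 0.031659 substitutions/site.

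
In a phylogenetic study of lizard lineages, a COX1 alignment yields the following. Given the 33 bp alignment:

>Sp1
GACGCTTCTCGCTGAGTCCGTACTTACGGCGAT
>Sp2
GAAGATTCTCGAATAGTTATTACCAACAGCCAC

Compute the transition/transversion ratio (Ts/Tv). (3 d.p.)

Transitions are A↔G and C↔T; transversions are all other mismatches.
Transitions: 4. Transversions: 9.
R = 4/9 = 0.444444… ≈ 0.444 (to 3 d.p.).

0.444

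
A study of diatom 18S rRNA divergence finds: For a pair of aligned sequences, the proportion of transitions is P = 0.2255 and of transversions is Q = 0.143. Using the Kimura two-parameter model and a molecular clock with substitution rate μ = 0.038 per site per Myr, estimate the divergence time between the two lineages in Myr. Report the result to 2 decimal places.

Under the Kimura two-parameter model, d = −½ ln(1 − 2P − Q) − ¼ ln(1 − 2Q).
1 − 2P − Q = 0.406, giving −½ ln(0.406) = 0.450701.
1 − 2Q = 0.714, giving −¼ ln(0.714) = 0.084218.
d = 0.450701 + 0.084218 = 0.534919.
Under a molecular clock d = 2μt, so t = d/(2μ) = 0.534919 / (2 × 0.038) = 7.04 Myr.

7.04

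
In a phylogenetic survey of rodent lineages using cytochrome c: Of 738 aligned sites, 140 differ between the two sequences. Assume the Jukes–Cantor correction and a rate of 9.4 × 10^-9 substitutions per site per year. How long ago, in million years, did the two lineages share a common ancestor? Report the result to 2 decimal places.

11.63

p = 140/738 ≈ 0.189702.
d = −(3/4) ln(1 − 4p/3) = −0.75 ln(1 − 0.252936) = −0.75 ln(0.747064)
  = −0.75 × (-0.291604) = 0.218703 substitutions/site.
Under a molecular clock d = 2μt, so t = d/(2μ) = 0.218703 / (2 × 9.4 × 10^-9) = 11.63 million years.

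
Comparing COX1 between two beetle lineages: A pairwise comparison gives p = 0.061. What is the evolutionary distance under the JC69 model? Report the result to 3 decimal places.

d = −(3/4) ln(1 − 4p/3) = −0.75 ln(1 − 0.081333) = −0.75 ln(0.918667)
  = −0.75 × (-0.084832) = 0.063624 substitutions/site.

0.064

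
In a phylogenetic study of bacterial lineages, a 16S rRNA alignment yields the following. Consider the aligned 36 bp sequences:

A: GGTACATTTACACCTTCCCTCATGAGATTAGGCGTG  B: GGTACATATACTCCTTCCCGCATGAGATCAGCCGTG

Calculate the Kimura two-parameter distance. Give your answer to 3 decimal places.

0.154

Of 36 sites, 1 differences are transitions and 4 are transversions, so P = 1/36 ≈ 0.027778 and Q = 4/36 ≈ 0.111111.
Under the Kimura two-parameter model, d = −½ ln(1 − 2P − Q) − ¼ ln(1 − 2Q).
1 − 2P − Q = 0.833333, giving −½ ln(0.833333) = 0.091161.
1 − 2Q = 0.777778, giving −¼ ln(0.777778) = 0.062829.
d = 0.091161 + 0.062829 = 0.153990.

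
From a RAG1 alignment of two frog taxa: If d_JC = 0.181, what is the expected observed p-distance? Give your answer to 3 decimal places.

p = (3/4)(1 − e^(−4d/3)) = 0.75 × (1 − e^(-0.241333)) = 0.75 × (1 − 0.785580) = 0.160815.

0.161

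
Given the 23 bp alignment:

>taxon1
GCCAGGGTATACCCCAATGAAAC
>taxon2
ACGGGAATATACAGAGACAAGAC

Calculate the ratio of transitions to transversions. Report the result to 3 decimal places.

2.000

Transitions are A↔G and C↔T; transversions are all other mismatches.
Transitions: 8. Transversions: 4.
R = 8/4 = 2.000.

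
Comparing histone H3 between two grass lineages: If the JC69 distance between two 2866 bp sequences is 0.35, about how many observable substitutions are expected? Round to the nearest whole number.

802

Invert JC69: p = (3/4)(1 − e^(−4d/3)) = 0.75 × (1 − e^(-0.466667)) = 0.75 × (1 − 0.627089) = 0.279683.
Expected differing sites = pL ≈ 0.279683 × 2866 = 801.571478 ≈ 802.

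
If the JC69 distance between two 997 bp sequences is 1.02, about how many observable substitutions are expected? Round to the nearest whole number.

Invert JC69: p = (3/4)(1 − e^(−4d/3)) = 0.75 × (1 − e^(-1.36)) = 0.75 × (1 − 0.256661) = 0.557504.
Expected differing sites = pL ≈ 0.557504 × 997 = 555.831488 ≈ 556.

556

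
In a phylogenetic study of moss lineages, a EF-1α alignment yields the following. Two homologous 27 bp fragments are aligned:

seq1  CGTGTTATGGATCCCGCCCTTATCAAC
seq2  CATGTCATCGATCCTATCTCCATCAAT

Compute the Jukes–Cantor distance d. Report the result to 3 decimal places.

0.511

The sequences differ at 10 of 27 sites (2, 6, 9, 15, 16, 17, 19, 20, 21, 27), so p = 10/27 ≈ 0.37037.
d = −(3/4) ln(1 − 4p/3) = −0.75 ln(1 − 0.493827) = −0.75 ln(0.506173)
  = −0.75 × (-0.680877) = 0.510658 substitutions/site.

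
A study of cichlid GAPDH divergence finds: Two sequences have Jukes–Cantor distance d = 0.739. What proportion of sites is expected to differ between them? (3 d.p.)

p = (3/4)(1 − e^(−4d/3)) = 0.75 × (1 − e^(-0.985333)) = 0.75 × (1 − 0.373315) = 0.470014.

0.470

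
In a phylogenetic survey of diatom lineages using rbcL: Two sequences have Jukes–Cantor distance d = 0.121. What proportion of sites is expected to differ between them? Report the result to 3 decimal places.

p = (3/4)(1 − e^(−4d/3)) = 0.75 × (1 − e^(-0.161333)) = 0.75 × (1 − 0.851009) = 0.111743.

0.112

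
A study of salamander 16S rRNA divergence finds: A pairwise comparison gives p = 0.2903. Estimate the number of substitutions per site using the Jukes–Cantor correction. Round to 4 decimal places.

d = −(3/4) ln(1 − 4p/3) = −0.75 ln(1 − 0.387067) = −0.75 ln(0.612933)
  = −0.75 × (-0.489500) = 0.367125 substitutions/site.

0.3671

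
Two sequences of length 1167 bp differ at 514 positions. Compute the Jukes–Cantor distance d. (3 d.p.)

p = 514/1167 ≈ 0.440446.
d = −(3/4) ln(1 − 4p/3) = −0.75 ln(1 − 0.587261) = −0.75 ln(0.412739)
  = −0.75 × (-0.884940) = 0.663705 substitutions/site.

0.664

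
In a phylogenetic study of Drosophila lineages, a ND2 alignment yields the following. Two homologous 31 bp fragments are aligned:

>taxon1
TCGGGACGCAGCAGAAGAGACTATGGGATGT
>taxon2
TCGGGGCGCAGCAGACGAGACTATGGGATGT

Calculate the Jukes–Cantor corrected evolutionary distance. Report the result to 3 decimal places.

0.067

The sequences differ at 2 of 31 sites (6, 16), so p = 2/31 ≈ 0.064516.
d = −(3/4) ln(1 − 4p/3) = −0.75 ln(1 − 0.086021) = −0.75 ln(0.913979)
  = −0.75 × (-0.089948) = 0.067461 substitutions/site.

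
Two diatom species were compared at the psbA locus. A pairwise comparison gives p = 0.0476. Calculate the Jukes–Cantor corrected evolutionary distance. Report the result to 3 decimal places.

d = −(3/4) ln(1 − 4p/3) = −0.75 ln(1 − 0.063467) = −0.75 ln(0.936533)
  = −0.75 × (-0.065571) = 0.049178 substitutions/site.

0.049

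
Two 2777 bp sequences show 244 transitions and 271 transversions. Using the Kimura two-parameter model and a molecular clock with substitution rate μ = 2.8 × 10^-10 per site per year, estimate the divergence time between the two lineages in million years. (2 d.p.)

381.99

P = 244/2777 ≈ 0.087865 and Q = 271/2777 ≈ 0.097587.
Under the Kimura two-parameter model, d = −½ ln(1 − 2P − Q) − ¼ ln(1 − 2Q).
1 − 2P − Q = 0.726683, giving −½ ln(0.726683) = 0.159632.
1 − 2Q = 0.804826, giving −¼ ln(0.804826) = 0.054282.
d = 0.159632 + 0.054282 = 0.213914.
Under a molecular clock d = 2μt, so t = d/(2μ) = 0.213914 / (2 × 2.8 × 10^-10) = 381.99 million years.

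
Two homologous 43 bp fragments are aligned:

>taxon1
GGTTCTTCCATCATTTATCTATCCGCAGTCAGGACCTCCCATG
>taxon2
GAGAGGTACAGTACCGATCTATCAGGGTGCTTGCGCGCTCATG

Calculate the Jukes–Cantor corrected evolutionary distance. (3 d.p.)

0.860

The sequences differ at 22 of 43 sites, so p = 22/43 ≈ 0.511628.
d = −(3/4) ln(1 − 4p/3) = −0.75 ln(1 − 0.682171) = −0.75 ln(0.317829)
  = −0.75 × (-1.146242) = 0.859682 substitutions/site.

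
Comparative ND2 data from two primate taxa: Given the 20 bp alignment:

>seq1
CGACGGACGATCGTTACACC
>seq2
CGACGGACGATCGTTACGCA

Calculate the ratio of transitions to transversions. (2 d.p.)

Transitions are A↔G and C↔T; transversions are all other mismatches.
Transitions: 1. Transversions: 1.
R = 1/1 = 1.00.

1.00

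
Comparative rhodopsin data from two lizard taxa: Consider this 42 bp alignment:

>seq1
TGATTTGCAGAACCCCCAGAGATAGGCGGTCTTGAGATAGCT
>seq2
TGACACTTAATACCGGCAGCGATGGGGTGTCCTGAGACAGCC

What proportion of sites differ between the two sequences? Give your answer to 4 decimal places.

The sequences differ at 16 of 42 positions.
p = 16/42 = 0.380952… ≈ 0.3810 (to 4 d.p.).

0.3810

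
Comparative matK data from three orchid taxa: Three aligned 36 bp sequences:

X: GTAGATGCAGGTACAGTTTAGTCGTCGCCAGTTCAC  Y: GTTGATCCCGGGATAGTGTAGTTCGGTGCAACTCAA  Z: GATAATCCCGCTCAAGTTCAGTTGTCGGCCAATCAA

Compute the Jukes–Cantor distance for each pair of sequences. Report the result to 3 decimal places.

d(X,Y) = 0.608, d(X,Z) = 0.608, d(Y,Z) = 0.548

X–Y: 15/36 sites differ → p ≈ 0.416667, d = −0.75 ln(1 − 0.555556) = 0.608198 ≈ 0.608.
X–Z: 15/36 sites differ → p ≈ 0.416667, d = −0.75 ln(1 − 0.555556) = 0.608198 ≈ 0.608.
Y–Z: 14/36 sites differ → p ≈ 0.388889, d = −0.75 ln(1 − 0.518519) = 0.548166 ≈ 0.548.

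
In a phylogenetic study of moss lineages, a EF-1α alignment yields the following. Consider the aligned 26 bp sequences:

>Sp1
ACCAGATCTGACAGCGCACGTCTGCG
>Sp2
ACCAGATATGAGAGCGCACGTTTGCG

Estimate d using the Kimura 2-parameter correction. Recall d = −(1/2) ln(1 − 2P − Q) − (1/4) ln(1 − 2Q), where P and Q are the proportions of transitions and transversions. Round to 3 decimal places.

0.125

Of 26 sites, 1 differences are transitions and 2 are transversions, so P = 1/26 ≈ 0.038462 and Q = 2/26 ≈ 0.076923.
Under the Kimura two-parameter model, d = −½ ln(1 − 2P − Q) − ¼ ln(1 − 2Q).
1 − 2P − Q = 0.846153, giving −½ ln(0.846153) = 0.083528.
1 − 2Q = 0.846154, giving −¼ ln(0.846154) = 0.041763.
d = 0.083528 + 0.041763 = 0.125291.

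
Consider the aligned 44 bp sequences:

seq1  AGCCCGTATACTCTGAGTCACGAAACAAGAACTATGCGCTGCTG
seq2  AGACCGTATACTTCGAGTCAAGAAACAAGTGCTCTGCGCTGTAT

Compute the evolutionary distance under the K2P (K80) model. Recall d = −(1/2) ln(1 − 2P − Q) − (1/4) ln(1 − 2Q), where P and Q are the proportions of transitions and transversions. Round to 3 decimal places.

Of 44 sites, 4 differences are transitions and 6 are transversions, so P = 4/44 ≈ 0.090909 and Q = 6/44 ≈ 0.136364.
Under the Kimura two-parameter model, d = −½ ln(1 − 2P − Q) − ¼ ln(1 − 2Q).
1 − 2P − Q = 0.681818, giving −½ ln(0.681818) = 0.191496.
1 − 2Q = 0.727272, giving −¼ ln(0.727272) = 0.079614.
d = 0.191496 + 0.079614 = 0.271110.

0.271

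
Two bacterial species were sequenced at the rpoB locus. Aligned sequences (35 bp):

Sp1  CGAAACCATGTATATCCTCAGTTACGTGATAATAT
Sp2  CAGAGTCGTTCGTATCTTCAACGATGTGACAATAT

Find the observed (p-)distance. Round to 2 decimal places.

0.40

The sequences differ at 14 of 35 positions.
p = 14/35 = 0.40.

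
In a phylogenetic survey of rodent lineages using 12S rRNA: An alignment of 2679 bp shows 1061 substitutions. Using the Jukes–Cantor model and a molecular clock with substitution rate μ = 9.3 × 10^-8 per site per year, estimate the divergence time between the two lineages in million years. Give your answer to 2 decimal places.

p = 1061/2679 ≈ 0.396043.
d = −(3/4) ln(1 − 4p/3) = −0.75 ln(1 − 0.528057) = −0.75 ln(0.471943)
  = −0.75 × (-0.750897) = 0.563173 substitutions/site.
Under a molecular clock d = 2μt, so t = d/(2μ) = 0.563173 / (2 × 9.3 × 10^-8) = 3.03 million years.

3.03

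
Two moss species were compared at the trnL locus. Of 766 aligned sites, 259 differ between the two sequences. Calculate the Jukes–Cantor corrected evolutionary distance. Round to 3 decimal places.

0.450

p = 259/766 ≈ 0.33812.
d = −(3/4) ln(1 − 4p/3) = −0.75 ln(1 − 0.450827) = −0.75 ln(0.549173)
  = −0.75 × (-0.599342) = 0.449507 substitutions/site.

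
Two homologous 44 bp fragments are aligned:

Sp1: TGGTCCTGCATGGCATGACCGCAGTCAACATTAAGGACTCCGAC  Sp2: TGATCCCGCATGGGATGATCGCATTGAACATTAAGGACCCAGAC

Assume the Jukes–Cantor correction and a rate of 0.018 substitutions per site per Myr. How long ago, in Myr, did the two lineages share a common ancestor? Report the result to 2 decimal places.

5.78

The sequences differ at 8 of 44 sites (3, 7, 14, 19, 24, 26, 39, 41), so p = 8/44 ≈ 0.181818.
d = −(3/4) ln(1 − 4p/3) = −0.75 ln(1 − 0.242424) = −0.75 ln(0.757576)
  = −0.75 × (-0.277631) = 0.208223 substitutions/site.
Under a molecular clock d = 2μt, so t = d/(2μ) = 0.208223 / (2 × 0.018) = 5.78 Myr.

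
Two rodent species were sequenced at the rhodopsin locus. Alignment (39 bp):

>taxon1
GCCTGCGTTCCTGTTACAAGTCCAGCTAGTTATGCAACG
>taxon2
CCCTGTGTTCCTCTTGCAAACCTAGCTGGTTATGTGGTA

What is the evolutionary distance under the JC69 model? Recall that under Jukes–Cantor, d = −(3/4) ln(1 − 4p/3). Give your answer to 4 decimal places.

The sequences differ at 13 of 39 sites, so p = 13/39 ≈ 0.333333.
d = −(3/4) ln(1 − 4p/3) = −0.75 ln(1 − 0.444444) = −0.75 ln(0.555556)
  = −0.75 × (-0.587786) = 0.440840 substitutions/site.

0.4408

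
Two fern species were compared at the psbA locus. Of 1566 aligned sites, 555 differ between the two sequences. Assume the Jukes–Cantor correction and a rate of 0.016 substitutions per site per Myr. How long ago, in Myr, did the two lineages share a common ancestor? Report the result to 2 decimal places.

14.99

p = 555/1566 ≈ 0.354406.
d = −(3/4) ln(1 − 4p/3) = −0.75 ln(1 − 0.472541) = −0.75 ln(0.527459)
  = −0.75 × (-0.639684) = 0.479763 substitutions/site.
Under a molecular clock d = 2μt, so t = d/(2μ) = 0.479763 / (2 × 0.016) = 14.99 Myr.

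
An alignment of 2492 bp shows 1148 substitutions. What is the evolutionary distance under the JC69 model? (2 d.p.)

0.71

p = 1148/2492 ≈ 0.460674.
d = −(3/4) ln(1 − 4p/3) = −0.75 ln(1 − 0.614232) = −0.75 ln(0.385768)
  = −0.75 × (-0.952519) = 0.714389 substitutions/site.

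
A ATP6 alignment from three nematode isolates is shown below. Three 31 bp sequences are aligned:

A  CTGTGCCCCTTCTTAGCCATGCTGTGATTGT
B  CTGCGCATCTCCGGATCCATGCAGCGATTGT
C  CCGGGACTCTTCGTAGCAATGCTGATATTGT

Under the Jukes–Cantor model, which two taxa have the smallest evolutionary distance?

A and C

A–B: 9/31 differ, p = 0.290, d = 0.367.
A–C: 8/31 differ, p = 0.258, d = 0.316.
B–C: 11/31 differ, p = 0.355, d = 0.481.
The smallest distance is between A and C.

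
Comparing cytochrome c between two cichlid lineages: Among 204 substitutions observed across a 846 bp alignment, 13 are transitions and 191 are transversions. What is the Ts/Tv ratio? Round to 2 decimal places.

0.07

R = 13/191 = 0.068062… ≈ 0.07 (to 2 d.p.).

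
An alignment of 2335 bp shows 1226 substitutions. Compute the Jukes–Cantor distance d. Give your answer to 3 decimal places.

p = 1226/2335 ≈ 0.525054.
d = −(3/4) ln(1 − 4p/3) = −0.75 ln(1 − 0.700072) = −0.75 ln(0.299928)
  = −0.75 × (-1.204213) = 0.903160 substitutions/site.

0.903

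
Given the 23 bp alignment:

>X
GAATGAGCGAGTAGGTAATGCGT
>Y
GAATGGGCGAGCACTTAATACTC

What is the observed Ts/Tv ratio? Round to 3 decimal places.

1.333

Transitions are A↔G and C↔T; transversions are all other mismatches.
Transitions: 4. Transversions: 3.
R = 4/3 = 1.333333… ≈ 1.333 (to 3 d.p.).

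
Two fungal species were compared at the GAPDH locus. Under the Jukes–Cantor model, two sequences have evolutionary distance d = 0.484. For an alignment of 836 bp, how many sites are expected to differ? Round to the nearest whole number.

Invert JC69: p = (3/4)(1 − e^(−4d/3)) = 0.75 × (1 − e^(-0.645333)) = 0.75 × (1 − 0.524488) = 0.356634.
Expected differing sites = pL ≈ 0.356634 × 836 = 298.146024 ≈ 298.

298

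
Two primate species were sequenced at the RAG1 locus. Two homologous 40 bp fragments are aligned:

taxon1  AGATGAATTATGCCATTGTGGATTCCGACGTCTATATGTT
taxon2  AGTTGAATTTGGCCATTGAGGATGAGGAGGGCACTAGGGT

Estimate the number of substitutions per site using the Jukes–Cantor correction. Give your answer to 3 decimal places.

The sequences differ at 13 of 40 sites, so p = 13/40 = 0.325.
d = −(3/4) ln(1 − 4p/3) = −0.75 ln(1 − 0.433333) = −0.75 ln(0.566667)
  = −0.75 × (-0.567983) = 0.425987 substitutions/site.

0.426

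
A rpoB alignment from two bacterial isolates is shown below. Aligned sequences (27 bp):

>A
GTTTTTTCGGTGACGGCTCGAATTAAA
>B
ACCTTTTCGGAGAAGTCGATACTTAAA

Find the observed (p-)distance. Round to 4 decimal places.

0.3704

The sequences differ at 10 of 27 positions (sites 1, 2, 3, 11, 14, 16, 18, 19, 20, 22).
p = 10/27 = 0.370370… ≈ 0.3704 (to 4 d.p.).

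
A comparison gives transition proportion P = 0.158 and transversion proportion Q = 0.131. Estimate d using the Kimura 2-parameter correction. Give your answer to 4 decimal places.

Under the Kimura two-parameter model, d = −½ ln(1 − 2P − Q) − ¼ ln(1 − 2Q).
1 − 2P − Q = 0.553, giving −½ ln(0.553) = 0.296199.
1 − 2Q = 0.738, giving −¼ ln(0.738) = 0.075953.
d = 0.296199 + 0.075953 = 0.372152.

0.3722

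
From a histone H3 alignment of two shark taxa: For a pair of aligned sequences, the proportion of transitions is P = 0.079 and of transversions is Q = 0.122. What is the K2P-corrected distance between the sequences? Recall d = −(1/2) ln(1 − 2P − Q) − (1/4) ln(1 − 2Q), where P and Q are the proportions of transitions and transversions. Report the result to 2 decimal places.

Under the Kimura two-parameter model, d = −½ ln(1 − 2P − Q) − ¼ ln(1 − 2Q).
1 − 2P − Q = 0.72, giving −½ ln(0.72) = 0.164252.
1 − 2Q = 0.756, giving −¼ ln(0.756) = 0.069928.
d = 0.164252 + 0.069928 = 0.234180.

0.23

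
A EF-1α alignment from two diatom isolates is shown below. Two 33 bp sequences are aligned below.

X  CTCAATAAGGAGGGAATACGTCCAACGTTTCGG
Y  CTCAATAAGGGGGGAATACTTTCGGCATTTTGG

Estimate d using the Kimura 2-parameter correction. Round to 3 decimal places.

Of 33 sites, 6 differences are transitions and 1 are transversions, so P = 6/33 ≈ 0.181818 and Q = 1/33 ≈ 0.030303.
Under the Kimura two-parameter model, d = −½ ln(1 − 2P − Q) − ¼ ln(1 − 2Q).
1 − 2P − Q = 0.606061, giving −½ ln(0.606061) = 0.250387.
1 − 2Q = 0.939394, giving −¼ ln(0.939394) = 0.015630.
d = 0.250387 + 0.015630 = 0.266017.

0.266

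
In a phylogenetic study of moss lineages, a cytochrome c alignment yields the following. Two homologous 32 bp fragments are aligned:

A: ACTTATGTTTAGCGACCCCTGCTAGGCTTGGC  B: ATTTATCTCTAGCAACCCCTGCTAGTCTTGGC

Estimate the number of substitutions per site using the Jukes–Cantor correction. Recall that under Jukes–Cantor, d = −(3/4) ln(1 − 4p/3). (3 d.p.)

0.175

The sequences differ at 5 of 32 sites (2, 7, 9, 14, 26), so p = 5/32 = 0.15625.
d = −(3/4) ln(1 − 4p/3) = −0.75 ln(1 − 0.208333) = −0.75 ln(0.791667)
  = −0.75 × (-0.233614) = 0.175211 substitutions/site.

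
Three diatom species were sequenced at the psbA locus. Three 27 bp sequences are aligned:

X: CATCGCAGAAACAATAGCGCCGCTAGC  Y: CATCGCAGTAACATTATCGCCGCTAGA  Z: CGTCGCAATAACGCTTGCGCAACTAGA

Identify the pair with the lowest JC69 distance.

X and Y

X–Y: 4/27 differ, p = 0.148, d = 0.165.
X–Z: 9/27 differ, p = 0.333, d = 0.441.
Y–Z: 8/27 differ, p = 0.296, d = 0.377.
The smallest distance is between X and Y.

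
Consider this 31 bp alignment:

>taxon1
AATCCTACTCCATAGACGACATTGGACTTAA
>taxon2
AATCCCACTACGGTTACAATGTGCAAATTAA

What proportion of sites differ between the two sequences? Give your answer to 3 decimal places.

0.419

The sequences differ at 13 of 31 positions.
p = 13/31 = 0.419354… ≈ 0.419 (to 3 d.p.).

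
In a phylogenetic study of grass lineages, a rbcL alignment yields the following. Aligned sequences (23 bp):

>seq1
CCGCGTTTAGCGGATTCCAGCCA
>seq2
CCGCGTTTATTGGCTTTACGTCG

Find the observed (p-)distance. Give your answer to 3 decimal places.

0.348

The sequences differ at 8 of 23 positions (sites 10, 11, 14, 17, 18, 19, 21, 23).
p = 8/23 = 0.347826… ≈ 0.348 (to 3 d.p.).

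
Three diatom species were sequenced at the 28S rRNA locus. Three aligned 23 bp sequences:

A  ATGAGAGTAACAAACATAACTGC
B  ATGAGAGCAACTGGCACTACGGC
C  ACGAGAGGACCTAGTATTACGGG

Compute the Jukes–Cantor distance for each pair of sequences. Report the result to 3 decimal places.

A–B: 7/23 sites differ → p ≈ 0.304348, d = −0.75 ln(1 − 0.405797) = 0.390401 ≈ 0.390.
A–C: 9/23 sites differ → p ≈ 0.391304, d = −0.75 ln(1 − 0.521739) = 0.553199 ≈ 0.553.
B–C: 7/23 sites differ → p ≈ 0.304348, d = −0.75 ln(1 − 0.405797) = 0.390401 ≈ 0.390.

d(A,B) = 0.390, d(A,C) = 0.553, d(B,C) = 0.390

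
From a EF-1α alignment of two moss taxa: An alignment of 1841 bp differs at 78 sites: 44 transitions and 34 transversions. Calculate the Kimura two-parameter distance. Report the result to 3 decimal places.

0.044

P = 44/1841 ≈ 0.0239 and Q = 34/1841 ≈ 0.018468.
Under the Kimura two-parameter model, d = −½ ln(1 − 2P − Q) − ¼ ln(1 − 2Q).
1 − 2P − Q = 0.933732, giving −½ ln(0.933732) = 0.034283.
1 − 2Q = 0.963064, giving −¼ ln(0.963064) = 0.009409.
d = 0.034283 + 0.009409 = 0.043692.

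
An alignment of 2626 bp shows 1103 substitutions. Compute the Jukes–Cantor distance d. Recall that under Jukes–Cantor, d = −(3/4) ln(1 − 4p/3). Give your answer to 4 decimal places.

p = 1103/2626 ≈ 0.42003.
d = −(3/4) ln(1 − 4p/3) = −0.75 ln(1 − 0.56004) = −0.75 ln(0.43996)
  = −0.75 × (-0.821071) = 0.615803 substitutions/site.

0.6158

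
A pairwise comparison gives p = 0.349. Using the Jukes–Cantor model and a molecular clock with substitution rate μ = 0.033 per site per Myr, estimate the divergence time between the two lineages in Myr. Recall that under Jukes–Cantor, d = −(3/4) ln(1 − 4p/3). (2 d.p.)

7.11

d = −(3/4) ln(1 − 4p/3) = −0.75 ln(1 − 0.465333) = −0.75 ln(0.534667)
  = −0.75 × (-0.626111) = 0.469583 substitutions/site.
Under a molecular clock d = 2μt, so t = d/(2μ) = 0.469583 / (2 × 0.033) = 7.11 Myr.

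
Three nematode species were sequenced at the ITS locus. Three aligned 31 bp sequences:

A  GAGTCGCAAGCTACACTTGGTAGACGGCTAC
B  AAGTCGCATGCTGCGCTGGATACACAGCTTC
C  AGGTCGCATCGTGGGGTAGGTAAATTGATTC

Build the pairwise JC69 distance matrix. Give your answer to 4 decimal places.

A–B: 9/31 sites differ → p ≈ 0.290323, d = −0.75 ln(1 − 0.387097) = 0.367161 ≈ 0.3672.
A–C: 15/31 sites differ → p ≈ 0.483871, d = −0.75 ln(1 − 0.645161) = 0.777068 ≈ 0.7771.
B–C: 11/31 sites differ → p ≈ 0.354839, d = −0.75 ln(1 − 0.473119) = 0.480585 ≈ 0.4806.

d(A,B) = 0.3672, d(A,C) = 0.7771, d(B,C) = 0.4806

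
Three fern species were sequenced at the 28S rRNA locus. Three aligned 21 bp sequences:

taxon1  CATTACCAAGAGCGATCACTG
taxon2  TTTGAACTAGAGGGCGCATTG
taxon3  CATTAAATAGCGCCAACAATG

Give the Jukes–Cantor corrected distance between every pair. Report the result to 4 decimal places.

taxon1–taxon2: 9/21 sites differ → p ≈ 0.428571, d = −0.75 ln(1 − 0.571428) = 0.635472 ≈ 0.6355.
taxon1–taxon3: 7/21 sites differ → p ≈ 0.333333, d = −0.75 ln(1 − 0.444444) = 0.440839 ≈ 0.4408.
taxon2–taxon3: 10/21 sites differ → p ≈ 0.47619, d = −0.75 ln(1 − 0.63492) = 0.755729 ≈ 0.7557.

d(taxon1,taxon2) = 0.6355, d(taxon1,taxon3) = 0.4408, d(taxon2,taxon3) = 0.7557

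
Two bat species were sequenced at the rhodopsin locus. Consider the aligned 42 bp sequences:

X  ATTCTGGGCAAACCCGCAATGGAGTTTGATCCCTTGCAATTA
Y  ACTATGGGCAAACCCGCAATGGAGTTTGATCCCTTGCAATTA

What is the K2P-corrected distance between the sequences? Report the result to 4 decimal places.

Of 42 sites, 1 differences are transitions and 1 are transversions, so P = 1/42 ≈ 0.02381 and Q = 1/42 ≈ 0.02381.
Under the Kimura two-parameter model, d = −½ ln(1 − 2P − Q) − ¼ ln(1 − 2Q).
1 − 2P − Q = 0.92857, giving −½ ln(0.92857) = 0.037055.
1 − 2Q = 0.95238, giving −¼ ln(0.95238) = 0.012198.
d = 0.037055 + 0.012198 = 0.049253.

0.0493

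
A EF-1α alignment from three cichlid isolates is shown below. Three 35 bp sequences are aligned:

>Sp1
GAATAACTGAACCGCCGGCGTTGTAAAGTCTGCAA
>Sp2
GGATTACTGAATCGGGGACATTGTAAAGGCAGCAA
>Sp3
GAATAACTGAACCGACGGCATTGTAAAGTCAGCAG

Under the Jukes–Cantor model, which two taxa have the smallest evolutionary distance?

Sp1–Sp2: 9/35 differ, p = 0.257, d = 0.315.
Sp1–Sp3: 4/35 differ, p = 0.114, d = 0.124.
Sp2–Sp3: 8/35 differ, p = 0.229, d = 0.273.
The smallest distance is between Sp1 and Sp3.

Sp1 and Sp3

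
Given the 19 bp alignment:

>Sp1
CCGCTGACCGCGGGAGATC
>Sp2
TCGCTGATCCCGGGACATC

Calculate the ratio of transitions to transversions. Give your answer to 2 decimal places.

Transitions are A↔G and C↔T; transversions are all other mismatches.
Transitions: 2. Transversions: 2.
R = 2/2 = 1.00.

1.00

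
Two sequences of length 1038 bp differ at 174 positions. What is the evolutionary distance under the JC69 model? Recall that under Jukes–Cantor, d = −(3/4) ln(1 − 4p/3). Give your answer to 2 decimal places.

p = 174/1038 ≈ 0.16763.
d = −(3/4) ln(1 − 4p/3) = −0.75 ln(1 − 0.223507) = −0.75 ln(0.776493)
  = −0.75 × (-0.252968) = 0.189726 substitutions/site.

0.19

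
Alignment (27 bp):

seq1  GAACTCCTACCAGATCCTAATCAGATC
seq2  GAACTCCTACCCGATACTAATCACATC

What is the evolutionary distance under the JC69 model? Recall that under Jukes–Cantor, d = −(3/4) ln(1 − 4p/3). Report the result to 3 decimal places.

0.120

The sequences differ at 3 of 27 sites (12, 16, 24), so p = 3/27 ≈ 0.111111.
d = −(3/4) ln(1 − 4p/3) = −0.75 ln(1 − 0.148148) = −0.75 ln(0.851852)
  = −0.75 × (-0.160342) = 0.120257 substitutions/site.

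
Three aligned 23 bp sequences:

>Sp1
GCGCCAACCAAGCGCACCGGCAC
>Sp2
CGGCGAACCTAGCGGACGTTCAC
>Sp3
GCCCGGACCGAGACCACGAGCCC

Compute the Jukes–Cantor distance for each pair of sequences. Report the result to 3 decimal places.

Sp1–Sp2: 8/23 sites differ → p ≈ 0.347826, d = −0.75 ln(1 − 0.463768) = 0.467391 ≈ 0.467.
Sp1–Sp3: 9/23 sites differ → p ≈ 0.391304, d = −0.75 ln(1 − 0.521739) = 0.553199 ≈ 0.553.
Sp2–Sp3: 11/23 sites differ → p ≈ 0.478261, d = −0.75 ln(1 − 0.637681) = 0.761423 ≈ 0.761.

d(Sp1,Sp2) = 0.467, d(Sp1,Sp3) = 0.553, d(Sp2,Sp3) = 0.761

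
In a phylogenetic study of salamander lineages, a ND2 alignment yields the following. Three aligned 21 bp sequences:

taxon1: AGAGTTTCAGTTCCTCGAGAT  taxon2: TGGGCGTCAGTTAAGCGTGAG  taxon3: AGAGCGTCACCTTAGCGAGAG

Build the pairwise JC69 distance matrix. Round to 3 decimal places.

d(taxon1,taxon2) = 0.635, d(taxon1,taxon3) = 0.532, d(taxon2,taxon3) = 0.360

taxon1–taxon2: 9/21 sites differ → p ≈ 0.428571, d = −0.75 ln(1 − 0.571428) = 0.635472 ≈ 0.635.
taxon1–taxon3: 8/21 sites differ → p ≈ 0.380952, d = −0.75 ln(1 − 0.507936) = 0.531860 ≈ 0.532.
taxon2–taxon3: 6/21 sites differ → p ≈ 0.285714, d = −0.75 ln(1 − 0.380952) = 0.359679 ≈ 0.360.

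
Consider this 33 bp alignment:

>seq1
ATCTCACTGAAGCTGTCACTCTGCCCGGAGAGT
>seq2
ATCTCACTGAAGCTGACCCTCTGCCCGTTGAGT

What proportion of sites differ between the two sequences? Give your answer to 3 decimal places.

The sequences differ at 4 of 33 positions (sites 16, 18, 28, 29).
p = 4/33 = 0.121212… ≈ 0.121 (to 3 d.p.).

0.121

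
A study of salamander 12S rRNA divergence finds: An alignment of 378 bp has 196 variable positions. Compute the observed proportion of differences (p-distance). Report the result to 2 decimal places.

0.52

p = 196/378 = 0.518518… ≈ 0.52 (to 2 d.p.).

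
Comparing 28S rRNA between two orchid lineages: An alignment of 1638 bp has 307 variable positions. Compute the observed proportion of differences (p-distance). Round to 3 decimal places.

0.187

p = 307/1638 = 0.187423… ≈ 0.187 (to 3 d.p.).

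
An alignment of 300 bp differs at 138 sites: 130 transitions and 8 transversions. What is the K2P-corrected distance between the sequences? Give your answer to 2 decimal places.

1.13

P = 130/300 ≈ 0.433333 and Q = 8/300 ≈ 0.026667.
Under the Kimura two-parameter model, d = −½ ln(1 − 2P − Q) − ¼ ln(1 − 2Q).
1 − 2P − Q = 0.106667, giving −½ ln(0.106667) = 1.119022.
1 − 2Q = 0.946666, giving −¼ ln(0.946666) = 0.013702.
d = 1.119022 + 0.013702 = 1.132724.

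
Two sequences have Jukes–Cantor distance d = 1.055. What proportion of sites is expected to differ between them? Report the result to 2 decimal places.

p = (3/4)(1 − e^(−4d/3)) = 0.75 × (1 − e^(-1.406667)) = 0.75 × (1 − 0.244958) = 0.566282.

0.57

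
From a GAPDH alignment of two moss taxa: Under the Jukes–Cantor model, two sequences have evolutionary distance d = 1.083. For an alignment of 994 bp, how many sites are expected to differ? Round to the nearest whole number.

Invert JC69: p = (3/4)(1 − e^(−4d/3)) = 0.75 × (1 − e^(-1.444)) = 0.75 × (1 − 0.235982) = 0.573014.
Expected differing sites = pL ≈ 0.573014 × 994 = 569.575916 ≈ 570.

570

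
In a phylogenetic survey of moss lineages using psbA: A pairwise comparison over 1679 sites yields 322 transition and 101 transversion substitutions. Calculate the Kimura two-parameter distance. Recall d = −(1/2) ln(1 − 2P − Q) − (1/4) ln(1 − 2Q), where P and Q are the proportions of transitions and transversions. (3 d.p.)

P = 322/1679 ≈ 0.191781 and Q = 101/1679 ≈ 0.060155.
Under the Kimura two-parameter model, d = −½ ln(1 − 2P − Q) − ¼ ln(1 − 2Q).
1 − 2P − Q = 0.556283, giving −½ ln(0.556283) = 0.293239.
1 − 2Q = 0.87969, giving −¼ ln(0.87969) = 0.032046.
d = 0.293239 + 0.032046 = 0.325285.

0.325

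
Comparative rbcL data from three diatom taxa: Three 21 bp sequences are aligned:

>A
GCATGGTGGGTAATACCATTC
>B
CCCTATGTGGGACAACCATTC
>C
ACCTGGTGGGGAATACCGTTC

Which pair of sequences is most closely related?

A–B: 9/21 differ, p = 0.429, d = 0.635.
A–C: 4/21 differ, p = 0.190, d = 0.220.
B–C: 8/21 differ, p = 0.381, d = 0.532.
The smallest distance is between A and C.

A and C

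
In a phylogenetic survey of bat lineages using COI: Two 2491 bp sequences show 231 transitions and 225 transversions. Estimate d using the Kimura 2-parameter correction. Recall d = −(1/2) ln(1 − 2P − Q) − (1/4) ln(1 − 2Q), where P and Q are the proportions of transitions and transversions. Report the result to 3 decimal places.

P = 231/2491 ≈ 0.092734 and Q = 225/2491 ≈ 0.090325.
Under the Kimura two-parameter model, d = −½ ln(1 − 2P − Q) − ¼ ln(1 − 2Q).
1 − 2P − Q = 0.724207, giving −½ ln(0.724207) = 0.161339.
1 − 2Q = 0.81935, giving −¼ ln(0.81935) = 0.049811.
d = 0.161339 + 0.049811 = 0.211150.

0.211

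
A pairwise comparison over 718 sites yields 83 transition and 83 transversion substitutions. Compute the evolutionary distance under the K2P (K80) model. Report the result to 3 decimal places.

0.279

P = 83/718 ≈ 0.115599 and Q = 83/718 ≈ 0.115599.
Under the Kimura two-parameter model, d = −½ ln(1 − 2P − Q) − ¼ ln(1 − 2Q).
1 − 2P − Q = 0.653203, giving −½ ln(0.653203) = 0.212934.
1 − 2Q = 0.768802, giving −¼ ln(0.768802) = 0.065730.
d = 0.212934 + 0.065730 = 0.278664.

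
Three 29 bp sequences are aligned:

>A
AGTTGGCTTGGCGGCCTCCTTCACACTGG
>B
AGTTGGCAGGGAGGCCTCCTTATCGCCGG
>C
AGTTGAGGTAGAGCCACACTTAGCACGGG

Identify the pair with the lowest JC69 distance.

A and B

A–B: 7/29 differ, p = 0.241, d = 0.291.
A–C: 12/29 differ, p = 0.414, d = 0.602.
B–C: 12/29 differ, p = 0.414, d = 0.602.
The smallest distance is between A and B.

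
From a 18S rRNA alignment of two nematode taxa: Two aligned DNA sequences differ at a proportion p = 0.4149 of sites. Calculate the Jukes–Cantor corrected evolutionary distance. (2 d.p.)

d = −(3/4) ln(1 − 4p/3) = −0.75 ln(1 − 0.5532) = −0.75 ln(0.4468)
  = −0.75 × (-0.805644) = 0.604233 substitutions/site.

0.60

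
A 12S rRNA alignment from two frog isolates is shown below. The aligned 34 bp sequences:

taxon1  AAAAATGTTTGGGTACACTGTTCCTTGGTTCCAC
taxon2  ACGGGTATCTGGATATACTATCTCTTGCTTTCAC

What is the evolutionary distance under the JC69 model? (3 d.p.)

The sequences differ at 13 of 34 sites, so p = 13/34 ≈ 0.382353.
d = −(3/4) ln(1 − 4p/3) = −0.75 ln(1 − 0.509804) = −0.75 ln(0.490196)
  = −0.75 × (-0.712950) = 0.534713 substitutions/site.

0.535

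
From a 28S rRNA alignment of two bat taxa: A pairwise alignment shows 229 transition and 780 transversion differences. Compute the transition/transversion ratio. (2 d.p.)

0.29

R = 229/780 = 0.293589… ≈ 0.29 (to 2 d.p.).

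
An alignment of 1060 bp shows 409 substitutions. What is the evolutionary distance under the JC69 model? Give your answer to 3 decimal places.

p = 409/1060 ≈ 0.385849.
d = −(3/4) ln(1 − 4p/3) = −0.75 ln(1 − 0.514465) = −0.75 ln(0.485535)
  = −0.75 × (-0.722504) = 0.541878 substitutions/site.

0.542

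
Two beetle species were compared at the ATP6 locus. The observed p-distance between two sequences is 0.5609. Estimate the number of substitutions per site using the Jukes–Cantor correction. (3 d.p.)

1.033

d = −(3/4) ln(1 − 4p/3) = −0.75 ln(1 − 0.747867) = −0.75 ln(0.252133)
  = −0.75 × (-1.377799) = 1.033349 substitutions/site.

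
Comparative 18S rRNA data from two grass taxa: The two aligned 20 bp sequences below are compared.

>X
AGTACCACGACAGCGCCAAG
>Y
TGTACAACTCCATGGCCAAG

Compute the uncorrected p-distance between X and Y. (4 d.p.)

0.3000

The sequences differ at 6 of 20 positions (sites 1, 6, 9, 10, 13, 14).
p = 6/20 = 0.3000.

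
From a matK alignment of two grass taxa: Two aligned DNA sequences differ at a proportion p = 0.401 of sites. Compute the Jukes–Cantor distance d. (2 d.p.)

0.57

d = −(3/4) ln(1 − 4p/3) = −0.75 ln(1 − 0.534667) = −0.75 ln(0.465333)
  = −0.75 × (-0.765002) = 0.573752 substitutions/site.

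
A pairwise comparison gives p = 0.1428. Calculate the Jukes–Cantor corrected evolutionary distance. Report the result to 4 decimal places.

d = −(3/4) ln(1 − 4p/3) = −0.75 ln(1 − 0.1904) = −0.75 ln(0.8096)
  = −0.75 × (-0.211215) = 0.158411 substitutions/site.

0.1584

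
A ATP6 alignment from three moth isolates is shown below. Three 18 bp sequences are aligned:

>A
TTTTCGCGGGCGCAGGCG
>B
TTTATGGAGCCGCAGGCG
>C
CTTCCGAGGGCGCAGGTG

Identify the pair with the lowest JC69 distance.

A–B: 5/18 differ, p = 0.278, d = 0.347.
A–C: 4/18 differ, p = 0.222, d = 0.264.
B–C: 7/18 differ, p = 0.389, d = 0.548.
The smallest distance is between A and C.

A and C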